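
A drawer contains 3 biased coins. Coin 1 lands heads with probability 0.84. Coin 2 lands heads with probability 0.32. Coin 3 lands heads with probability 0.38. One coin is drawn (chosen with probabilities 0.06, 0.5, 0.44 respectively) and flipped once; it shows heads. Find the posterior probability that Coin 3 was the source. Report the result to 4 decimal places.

P(heads|C1) = 0.84; P(heads|C2) = 0.32; P(heads|C3) = 0.38.
Prior × likelihood for each source: 0.06·0.84=0.05040, 0.5·0.32=0.1600, 0.44·0.38=0.1672. Summing gives P(heads) = 0.37760.
P(Coin 3 | heads) = 0.1672 / 0.37760 = 0.4428.

Posterior probability ≈ 0.4428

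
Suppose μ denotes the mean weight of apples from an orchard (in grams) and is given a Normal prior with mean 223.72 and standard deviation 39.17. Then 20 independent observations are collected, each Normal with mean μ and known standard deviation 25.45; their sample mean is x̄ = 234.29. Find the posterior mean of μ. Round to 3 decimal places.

With known σ, the Normal prior is conjugate. Weight on the data is w = (n/σ²)/(n/σ² + 1/τ₀²) = 0.0308784/(0.0308784+0.00065177) = 0.97933.
Posterior mean = w·x̄ + (1−w)·μ₀ = 0.97933·234.29 + 0.020671·223.72 = 234.072.

Posterior mean ≈ 234.072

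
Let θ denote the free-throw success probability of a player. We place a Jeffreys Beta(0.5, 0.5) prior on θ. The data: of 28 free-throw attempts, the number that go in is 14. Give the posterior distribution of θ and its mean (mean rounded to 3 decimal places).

Observing 14 successes and 14 failures updates Beta(0.5, 0.5) by adding the success and failure counts to the two shape parameters: α = 0.5+14 = 14.5, β = 0.5+14 = 14.5.
Posterior mean = α/(α+β) = 14.5/29 = 0.500.

Posterior: Beta(14.5, 14.5); mean ≈ 0.500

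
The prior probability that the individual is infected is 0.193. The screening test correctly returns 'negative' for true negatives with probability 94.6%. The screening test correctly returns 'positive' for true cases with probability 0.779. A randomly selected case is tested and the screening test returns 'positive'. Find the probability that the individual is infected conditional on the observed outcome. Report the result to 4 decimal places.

Let H be the event that the individual is infected. P(H) = 0.193, so P(¬H) = 0.807. With E the 'positive' result, P(E|H) = 0.779 and P(E|¬H) = 0.054.
P(E) = 0.779·0.193 + 0.054·0.807 = 0.15035 + 0.043578 = 0.19393.
By Bayes' theorem, P(H|E) = 0.15035 / 0.19393 = 0.7753.

P(H | E) ≈ 0.7753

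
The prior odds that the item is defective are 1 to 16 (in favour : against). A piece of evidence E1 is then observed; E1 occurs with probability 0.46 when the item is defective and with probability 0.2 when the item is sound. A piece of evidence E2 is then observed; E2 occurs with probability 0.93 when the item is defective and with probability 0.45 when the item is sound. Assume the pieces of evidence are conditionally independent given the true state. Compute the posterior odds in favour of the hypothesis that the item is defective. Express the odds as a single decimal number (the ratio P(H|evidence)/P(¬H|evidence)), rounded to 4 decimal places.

Prior odds = 1/16 = 0.062500.
Likelihood ratio for E1 = 0.46/0.2 = 2.3000.
Likelihood ratio for E2 = 0.93/0.45 = 2.0667.
Posterior odds = prior odds × LR₁ × LR₂ = 0.29708.

Posterior odds ≈ 0.2971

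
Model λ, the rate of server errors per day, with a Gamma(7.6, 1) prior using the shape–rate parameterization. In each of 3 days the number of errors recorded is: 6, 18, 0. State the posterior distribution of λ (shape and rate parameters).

The Poisson likelihood adds the total count to the shape and the number of exposure periods to the rate. Here ∑xᵢ = 24 and n = 3, so shape 7.6→31.6 and rate 1→4.

Posterior: Gamma(shape=31.6, rate=4)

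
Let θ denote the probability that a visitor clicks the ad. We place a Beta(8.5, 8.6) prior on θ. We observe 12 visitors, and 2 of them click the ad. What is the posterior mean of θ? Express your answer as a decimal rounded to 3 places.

Posterior mean ≈ 0.361

Observing 2 successes and 10 failures updates Beta(8.5, 8.6) by adding the success and failure counts to the two shape parameters: α = 8.5+2 = 10.5, β = 8.6+10 = 18.6.
Posterior mean = α/(α+β) = 10.5/29.1 = 0.361.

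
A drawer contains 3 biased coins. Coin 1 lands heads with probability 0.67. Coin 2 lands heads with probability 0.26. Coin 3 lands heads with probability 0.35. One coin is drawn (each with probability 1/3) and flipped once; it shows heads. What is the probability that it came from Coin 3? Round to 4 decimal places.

Posterior probability ≈ 0.2734

P(heads|C1) = 0.67; P(heads|C2) = 0.26; P(heads|C3) = 0.35.
Prior × likelihood for each source: 0.333333·0.67=0.2233, 0.333333·0.26=0.08667, 0.333333·0.35=0.1167. Summing gives P(heads) = 0.42667.
P(Coin 3 | heads) = 0.1167 / 0.42667 = 0.2734.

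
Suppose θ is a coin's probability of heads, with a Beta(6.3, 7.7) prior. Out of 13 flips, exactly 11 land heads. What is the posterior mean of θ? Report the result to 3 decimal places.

Posterior mean ≈ 0.641

Observing 11 successes and 2 failures updates Beta(6.3, 7.7) by adding the success and failure counts to the two shape parameters: α = 6.3+11 = 17.3, β = 7.7+2 = 9.7.
E[θ | data] = 17.3/(17.3+9.7) = 0.641.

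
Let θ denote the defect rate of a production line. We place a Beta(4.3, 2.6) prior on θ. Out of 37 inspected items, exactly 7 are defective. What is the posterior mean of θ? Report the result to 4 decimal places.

The binomial likelihood is conjugate to the Beta prior: with 7 successes and 30 failures, the posterior is Beta(4.3+7, 2.6+30) = Beta(11.3, 32.6).
Posterior mean = α/(α+β) = 11.3/43.9 = 0.2574.

Posterior mean ≈ 0.2574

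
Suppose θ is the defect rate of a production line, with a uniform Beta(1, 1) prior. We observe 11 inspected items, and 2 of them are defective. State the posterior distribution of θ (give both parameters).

The binomial likelihood is conjugate to the Beta prior: with 2 successes and 9 failures, the posterior is Beta(1+2, 1+9) = Beta(3, 10).

Posterior: Beta(3, 10)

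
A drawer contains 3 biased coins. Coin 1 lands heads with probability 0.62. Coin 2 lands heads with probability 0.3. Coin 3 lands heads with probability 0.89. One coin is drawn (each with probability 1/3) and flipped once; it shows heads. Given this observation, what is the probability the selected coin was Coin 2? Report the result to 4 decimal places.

Posterior probability ≈ 0.1657

Tabulate prior·likelihood by source: [1] prior 0.333333, lik 0.62, product 0.2067; [2] prior 0.333333, lik 0.3, product 0.1000; [3] prior 0.333333, lik 0.89, product 0.2967.
Normalizing constant = 0.60333; the posterior for Coin 2 is its product over the sum, 0.1000/0.60333 = 0.1657.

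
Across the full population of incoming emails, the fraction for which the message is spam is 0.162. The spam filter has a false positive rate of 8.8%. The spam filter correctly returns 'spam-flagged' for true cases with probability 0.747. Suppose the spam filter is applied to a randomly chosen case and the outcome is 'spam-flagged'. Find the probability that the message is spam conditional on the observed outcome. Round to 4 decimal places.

Let H be the event that the message is spam. P(H) = 0.162, so P(¬H) = 0.838. With E the 'spam-flagged' result, P(E|H) = 0.747 and P(E|¬H) = 0.088.
P(E) = 0.747·0.162 + 0.088·0.838 = 0.12101 + 0.073744 = 0.19476.
By Bayes' theorem, P(H|E) = 0.12101 / 0.19476 = 0.6214.

P(H | E) ≈ 0.6214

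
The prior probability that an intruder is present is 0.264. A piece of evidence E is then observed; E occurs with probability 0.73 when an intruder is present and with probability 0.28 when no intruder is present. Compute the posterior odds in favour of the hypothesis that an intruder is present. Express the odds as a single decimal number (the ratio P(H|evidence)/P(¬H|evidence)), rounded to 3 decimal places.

Prior odds = 0.264/(1−0.264) = 0.35870. In log-odds, ln(0.35870) = -1.0253.
Add log likelihood ratio: ln(2.6071) = 0.95825.
Posterior log-odds = -0.067026, so posterior odds = exp(-0.067026) = 0.93517.

Posterior odds ≈ 0.935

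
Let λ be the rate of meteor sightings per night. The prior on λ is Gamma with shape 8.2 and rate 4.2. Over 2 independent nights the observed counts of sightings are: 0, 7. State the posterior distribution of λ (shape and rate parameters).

Total count ∑xᵢ = 7 over n = 2 nights.
Gamma is conjugate to the Poisson likelihood: posterior is Gamma(shape = 8.2+7 = 15.2, rate = 4.2+2 = 6.2).

Posterior: Gamma(shape=15.2, rate=6.2)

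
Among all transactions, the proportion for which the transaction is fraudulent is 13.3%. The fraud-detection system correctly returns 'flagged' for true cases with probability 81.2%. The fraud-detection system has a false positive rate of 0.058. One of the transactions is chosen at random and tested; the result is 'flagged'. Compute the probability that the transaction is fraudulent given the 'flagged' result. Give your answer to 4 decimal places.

P(H | E) ≈ 0.6823

Let H be the event that the transaction is fraudulent. P(H) = 0.133, so P(¬H) = 0.867. With E the 'flagged' result, P(E|H) = 0.812 and P(E|¬H) = 0.058.
P(E) = 0.812·0.133 + 0.058·0.867 = 0.10800 + 0.050286 = 0.15828.
By Bayes' theorem, P(H|E) = 0.10800 / 0.15828 = 0.6823.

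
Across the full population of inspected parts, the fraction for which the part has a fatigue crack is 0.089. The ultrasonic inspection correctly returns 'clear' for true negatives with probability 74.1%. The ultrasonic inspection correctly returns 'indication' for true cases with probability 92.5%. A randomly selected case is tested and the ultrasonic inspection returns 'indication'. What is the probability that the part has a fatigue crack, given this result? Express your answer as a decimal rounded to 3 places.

P(H | E) ≈ 0.259

Write H for 'the part has a fatigue crack'. Prior odds H:¬H = 0.089/0.911 = 0.097695. For the 'indication' outcome, the likelihood ratio is 0.925/0.259 = 3.5714.
Posterior odds = 0.097695 × 3.5714 = 0.34891, so P(H|E) = 0.34891/(1+0.34891) = 0.259.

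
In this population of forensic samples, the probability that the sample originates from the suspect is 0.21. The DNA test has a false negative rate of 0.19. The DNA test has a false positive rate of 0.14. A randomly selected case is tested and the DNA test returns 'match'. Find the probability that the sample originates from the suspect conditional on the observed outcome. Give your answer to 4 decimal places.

Let H be the event that the sample originates from the suspect. P(H) = 0.21, so P(¬H) = 0.79. With E the 'match' result, P(E|H) = 0.81 and P(E|¬H) = 0.14.
P(E) = 0.81·0.21 + 0.14·0.79 = 0.17010 + 0.11060 = 0.28070.
By Bayes' theorem, P(H|E) = 0.17010 / 0.28070 = 0.6060.

P(H | E) ≈ 0.6060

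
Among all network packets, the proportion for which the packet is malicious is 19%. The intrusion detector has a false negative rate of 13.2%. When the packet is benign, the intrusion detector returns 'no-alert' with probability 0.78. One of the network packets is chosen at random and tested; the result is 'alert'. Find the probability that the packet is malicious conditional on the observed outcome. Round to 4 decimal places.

P(H | E) ≈ 0.4806

Write H for 'the packet is malicious'. Prior odds H:¬H = 0.19/0.81 = 0.23457. For the 'alert' outcome, the likelihood ratio is 0.868/0.22 = 3.9455.
Posterior odds = 0.23457 × 3.9455 = 0.92548, so P(H|E) = 0.92548/(1+0.92548) = 0.4806.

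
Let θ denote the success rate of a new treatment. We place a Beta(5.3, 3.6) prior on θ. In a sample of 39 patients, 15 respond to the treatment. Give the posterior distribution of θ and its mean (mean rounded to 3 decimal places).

Posterior: Beta(20.3, 27.6); mean ≈ 0.424

Observing 15 successes and 24 failures updates Beta(5.3, 3.6) by adding the success and failure counts to the two shape parameters: α = 5.3+15 = 20.3, β = 3.6+24 = 27.6.
E[θ | data] = 20.3/(20.3+27.6) = 0.424.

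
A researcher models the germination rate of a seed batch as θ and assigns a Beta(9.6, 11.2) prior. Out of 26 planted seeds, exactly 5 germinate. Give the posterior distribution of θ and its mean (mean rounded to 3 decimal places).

Posterior: Beta(14.6, 32.2); mean ≈ 0.312

The binomial likelihood is conjugate to the Beta prior: with 5 successes and 21 failures, the posterior is Beta(9.6+5, 11.2+21) = Beta(14.6, 32.2).
E[θ | data] = 14.6/(14.6+32.2) = 0.312.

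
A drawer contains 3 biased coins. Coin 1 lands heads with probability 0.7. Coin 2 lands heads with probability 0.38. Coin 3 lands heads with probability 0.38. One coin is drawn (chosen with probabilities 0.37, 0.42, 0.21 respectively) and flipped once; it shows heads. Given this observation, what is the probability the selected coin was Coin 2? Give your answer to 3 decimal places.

Tabulate prior·likelihood by source: [1] prior 0.37, lik 0.7, product 0.2590; [2] prior 0.42, lik 0.38, product 0.1596; [3] prior 0.21, lik 0.38, product 0.07980.
Normalizing constant = 0.49840; the posterior for Coin 2 is its product over the sum, 0.1596/0.49840 = 0.320.

Posterior probability ≈ 0.320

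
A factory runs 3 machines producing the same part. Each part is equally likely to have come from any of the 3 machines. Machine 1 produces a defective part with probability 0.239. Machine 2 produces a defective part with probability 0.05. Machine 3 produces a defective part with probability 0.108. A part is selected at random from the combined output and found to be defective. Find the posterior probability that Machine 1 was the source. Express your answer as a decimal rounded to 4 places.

Tabulate prior·likelihood by source: [1] prior 0.333333, lik 0.239, product 0.07967; [2] prior 0.333333, lik 0.05, product 0.01667; [3] prior 0.333333, lik 0.108, product 0.03600.
Normalizing constant = 0.13233; the posterior for Machine 1 is its product over the sum, 0.07967/0.13233 = 0.6020.

Posterior probability ≈ 0.6020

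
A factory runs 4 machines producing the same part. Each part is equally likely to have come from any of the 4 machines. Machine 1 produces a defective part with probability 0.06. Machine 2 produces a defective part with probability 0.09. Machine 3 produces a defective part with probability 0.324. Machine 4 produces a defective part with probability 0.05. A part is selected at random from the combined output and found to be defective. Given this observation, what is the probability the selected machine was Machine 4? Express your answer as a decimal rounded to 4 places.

Posterior probability ≈ 0.0954

P(defective|M1) = 0.06; P(defective|M2) = 0.09; P(defective|M3) = 0.324; P(defective|M4) = 0.05.
Prior × likelihood for each source: 0.25·0.06=0.01500, 0.25·0.09=0.02250, 0.25·0.324=0.08100, 0.25·0.05=0.01250. Summing gives P(defective) = 0.13100.
P(Machine 4 | defective) = 0.01250 / 0.13100 = 0.0954.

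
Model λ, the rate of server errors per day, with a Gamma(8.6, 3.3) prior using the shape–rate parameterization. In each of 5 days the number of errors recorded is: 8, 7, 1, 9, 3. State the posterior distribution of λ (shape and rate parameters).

The Poisson likelihood adds the total count to the shape and the number of exposure periods to the rate. Here ∑xᵢ = 28 and n = 5, so shape 8.6→36.6 and rate 3.3→8.3.

Posterior: Gamma(shape=36.6, rate=8.3)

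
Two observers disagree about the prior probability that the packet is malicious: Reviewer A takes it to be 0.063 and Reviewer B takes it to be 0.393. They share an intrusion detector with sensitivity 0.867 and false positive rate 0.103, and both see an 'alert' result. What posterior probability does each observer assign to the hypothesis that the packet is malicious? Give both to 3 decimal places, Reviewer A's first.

Reviewer A: 0.361; Reviewer B: 0.845

The likelihood ratio for an 'alert' result is 0.867/0.103 = 8.4175.
Reviewer A: prior odds 0.063/0.937 = 0.067236; posterior odds 0.56596; posterior probability 0.361.
Reviewer B: prior odds 0.393/0.607 = 0.64745; posterior odds 5.4499; posterior probability 0.845.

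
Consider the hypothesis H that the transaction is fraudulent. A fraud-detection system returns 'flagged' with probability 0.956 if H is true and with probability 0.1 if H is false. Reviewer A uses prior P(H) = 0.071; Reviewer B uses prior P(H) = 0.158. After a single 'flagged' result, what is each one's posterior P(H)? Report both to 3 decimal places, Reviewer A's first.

Reviewer A: 0.422; Reviewer B: 0.642

P('+'|H) = 0.956, P('+'|¬H) = 0.1.
Reviewer A: numerator 0.956·0.071 = 0.067876; evidence = 0.067876+0.1·0.929 = 0.16078; posterior = 0.422.
Reviewer B: numerator 0.956·0.158 = 0.15105; evidence = 0.15105+0.1·0.842 = 0.23525; posterior = 0.642.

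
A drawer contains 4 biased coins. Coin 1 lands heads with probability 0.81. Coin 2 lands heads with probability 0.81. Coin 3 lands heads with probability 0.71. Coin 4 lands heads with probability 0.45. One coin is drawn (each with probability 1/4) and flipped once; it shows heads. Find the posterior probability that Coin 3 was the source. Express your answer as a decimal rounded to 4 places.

Tabulate prior·likelihood by source: [1] prior 0.25, lik 0.81, product 0.2025; [2] prior 0.25, lik 0.81, product 0.2025; [3] prior 0.25, lik 0.71, product 0.1775; [4] prior 0.25, lik 0.45, product 0.1125.
Normalizing constant = 0.69500; the posterior for Coin 3 is its product over the sum, 0.1775/0.69500 = 0.2554.

Posterior probability ≈ 0.2554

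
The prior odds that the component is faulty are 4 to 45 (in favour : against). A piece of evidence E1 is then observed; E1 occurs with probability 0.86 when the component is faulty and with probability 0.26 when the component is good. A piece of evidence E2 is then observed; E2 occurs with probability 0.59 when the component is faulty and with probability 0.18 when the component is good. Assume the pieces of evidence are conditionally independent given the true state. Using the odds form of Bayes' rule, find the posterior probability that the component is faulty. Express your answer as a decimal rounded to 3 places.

Prior odds = 4/45 = 0.088889. In log-odds, ln(0.088889) = -2.4204.
Add log likelihood ratios: ln(3.3077) + ln(3.2778) = 2.3834.
Posterior log-odds = -0.036952, so posterior odds = exp(-0.036952) = 0.96372. Converting, P(H|E) = 0.96372/1.9637 = 0.491.

Posterior probability ≈ 0.491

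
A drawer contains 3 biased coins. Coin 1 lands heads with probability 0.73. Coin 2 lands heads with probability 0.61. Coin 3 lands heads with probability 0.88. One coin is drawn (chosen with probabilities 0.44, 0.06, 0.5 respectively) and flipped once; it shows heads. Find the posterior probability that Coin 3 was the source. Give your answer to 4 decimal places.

Posterior probability ≈ 0.5515

Tabulate prior·likelihood by source: [1] prior 0.44, lik 0.73, product 0.3212; [2] prior 0.06, lik 0.61, product 0.03660; [3] prior 0.5, lik 0.88, product 0.4400.
Normalizing constant = 0.79780; the posterior for Coin 3 is its product over the sum, 0.4400/0.79780 = 0.5515.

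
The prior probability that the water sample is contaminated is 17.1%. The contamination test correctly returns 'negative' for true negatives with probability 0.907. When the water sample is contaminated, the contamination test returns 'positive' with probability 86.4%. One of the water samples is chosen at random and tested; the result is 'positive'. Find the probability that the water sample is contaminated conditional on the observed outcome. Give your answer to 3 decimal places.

Let H be the event that the water sample is contaminated. P(H) = 0.171, so P(¬H) = 0.829. With E the 'positive' result, P(E|H) = 0.864 and P(E|¬H) = 0.093.
P(E) = 0.864·0.171 + 0.093·0.829 = 0.14774 + 0.077097 = 0.22484.
By Bayes' theorem, P(H|E) = 0.14774 / 0.22484 = 0.657.

P(H | E) ≈ 0.657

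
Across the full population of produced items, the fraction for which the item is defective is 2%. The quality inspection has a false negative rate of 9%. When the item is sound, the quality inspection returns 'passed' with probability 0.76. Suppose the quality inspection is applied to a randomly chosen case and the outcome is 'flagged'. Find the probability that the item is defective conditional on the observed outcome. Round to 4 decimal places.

Let H be the event that the item is defective. P(H) = 0.02, so P(¬H) = 0.98. With E the 'flagged' result, P(E|H) = 0.91 and P(E|¬H) = 0.24.
P(E) = 0.91·0.02 + 0.24·0.98 = 0.018200 + 0.23520 = 0.25340.
By Bayes' theorem, P(H|E) = 0.018200 / 0.25340 = 0.0718.

P(H | E) ≈ 0.0718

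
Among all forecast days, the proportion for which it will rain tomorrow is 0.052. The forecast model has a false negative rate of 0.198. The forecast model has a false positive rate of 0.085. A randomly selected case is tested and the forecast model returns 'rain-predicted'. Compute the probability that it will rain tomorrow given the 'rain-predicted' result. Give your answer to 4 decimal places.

P(H | E) ≈ 0.3410

Write H for 'it will rain tomorrow'. Prior odds H:¬H = 0.052/0.948 = 0.054852. For the 'rain-predicted' outcome, the likelihood ratio is 0.802/0.085 = 9.4353.
Posterior odds = 0.054852 × 9.4353 = 0.51755, so P(H|E) = 0.51755/(1+0.51755) = 0.3410.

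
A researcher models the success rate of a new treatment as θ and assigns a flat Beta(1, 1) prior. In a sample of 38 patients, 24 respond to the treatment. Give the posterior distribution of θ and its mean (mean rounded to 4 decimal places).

The binomial likelihood is conjugate to the Beta prior: with 24 successes and 14 failures, the posterior is Beta(1+24, 1+14) = Beta(25, 15).
Posterior mean = α/(α+β) = 25/40 = 0.6250.

Posterior: Beta(25, 15); mean ≈ 0.6250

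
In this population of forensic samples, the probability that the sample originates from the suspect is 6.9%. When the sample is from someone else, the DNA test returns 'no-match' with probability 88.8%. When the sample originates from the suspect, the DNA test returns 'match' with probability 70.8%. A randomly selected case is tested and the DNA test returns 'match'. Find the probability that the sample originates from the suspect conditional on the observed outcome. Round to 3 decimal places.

P(H | E) ≈ 0.319

Let H be the event that the sample originates from the suspect. P(H) = 0.069, so P(¬H) = 0.931. With E the 'match' result, P(E|H) = 0.708 and P(E|¬H) = 0.112.
P(E) = 0.708·0.069 + 0.112·0.931 = 0.048852 + 0.10427 = 0.15312.
By Bayes' theorem, P(H|E) = 0.048852 / 0.15312 = 0.319.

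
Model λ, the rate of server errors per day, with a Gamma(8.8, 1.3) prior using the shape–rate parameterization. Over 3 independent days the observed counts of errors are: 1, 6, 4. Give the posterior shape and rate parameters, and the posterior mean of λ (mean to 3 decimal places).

The Poisson likelihood adds the total count to the shape and the number of exposure periods to the rate. Here ∑xᵢ = 11 and n = 3, so shape 8.8→19.8 and rate 1.3→4.3.
E[λ | data] = 19.8/4.3 = 4.605.

Posterior: Gamma(shape=19.8, rate=4.3); mean ≈ 4.605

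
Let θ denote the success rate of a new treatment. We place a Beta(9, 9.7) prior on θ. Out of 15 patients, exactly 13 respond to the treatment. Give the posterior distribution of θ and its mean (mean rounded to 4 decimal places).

Posterior: Beta(22, 11.7); mean ≈ 0.6528

The binomial likelihood is conjugate to the Beta prior: with 13 successes and 2 failures, the posterior is Beta(9+13, 9.7+2) = Beta(22, 11.7).
E[θ | data] = 22/(22+11.7) = 0.6528.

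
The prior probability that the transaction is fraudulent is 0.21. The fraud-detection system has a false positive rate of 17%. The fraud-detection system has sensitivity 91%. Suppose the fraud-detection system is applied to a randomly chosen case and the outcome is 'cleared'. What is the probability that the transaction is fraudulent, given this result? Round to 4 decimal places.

Let H be the event that the transaction is fraudulent. P(H) = 0.21, so P(¬H) = 0.79. With E the 'cleared' result, P(E|H) = 0.09 and P(E|¬H) = 0.83.
P(E) = 0.09·0.21 + 0.83·0.79 = 0.018900 + 0.65570 = 0.67460.
By Bayes' theorem, P(H|E) = 0.018900 / 0.67460 = 0.0280.

P(H | E) ≈ 0.0280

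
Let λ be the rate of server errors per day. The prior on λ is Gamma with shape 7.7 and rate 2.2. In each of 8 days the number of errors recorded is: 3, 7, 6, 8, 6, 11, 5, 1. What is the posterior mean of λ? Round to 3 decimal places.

Posterior mean ≈ 5.363

Total count ∑xᵢ = 47 over n = 8 days.
Gamma is conjugate to the Poisson likelihood: posterior is Gamma(shape = 7.7+47 = 54.7, rate = 2.2+8 = 10.2).
Posterior mean = shape/rate = 54.7/10.2 = 5.363.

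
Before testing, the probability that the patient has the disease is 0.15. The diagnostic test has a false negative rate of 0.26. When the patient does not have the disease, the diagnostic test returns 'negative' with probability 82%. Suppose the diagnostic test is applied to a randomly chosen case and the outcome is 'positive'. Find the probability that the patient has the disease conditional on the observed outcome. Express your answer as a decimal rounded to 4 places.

Write H for 'the patient has the disease'. Prior odds H:¬H = 0.15/0.85 = 0.17647. For the 'positive' outcome, the likelihood ratio is 0.74/0.18 = 4.1111.
Posterior odds = 0.17647 × 4.1111 = 0.72549, so P(H|E) = 0.72549/(1+0.72549) = 0.4205.

P(H | E) ≈ 0.4205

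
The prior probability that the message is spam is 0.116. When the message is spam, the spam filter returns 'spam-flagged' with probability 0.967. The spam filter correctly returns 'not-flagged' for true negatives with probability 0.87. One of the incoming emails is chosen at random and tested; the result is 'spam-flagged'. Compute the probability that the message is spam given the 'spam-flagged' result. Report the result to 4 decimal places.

P(H | E) ≈ 0.4939

Let H be the event that the message is spam. P(H) = 0.116, so P(¬H) = 0.884. With E the 'spam-flagged' result, P(E|H) = 0.967 and P(E|¬H) = 0.13.
P(E) = 0.967·0.116 + 0.13·0.884 = 0.11217 + 0.11492 = 0.22709.
By Bayes' theorem, P(H|E) = 0.11217 / 0.22709 = 0.4939.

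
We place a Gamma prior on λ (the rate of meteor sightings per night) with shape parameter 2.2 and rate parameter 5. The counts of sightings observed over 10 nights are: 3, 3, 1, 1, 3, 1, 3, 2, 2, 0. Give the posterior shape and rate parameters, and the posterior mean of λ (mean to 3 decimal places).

Posterior: Gamma(shape=21.2, rate=15); mean ≈ 1.413

The Poisson likelihood adds the total count to the shape and the number of exposure periods to the rate. Here ∑xᵢ = 19 and n = 10, so shape 2.2→21.2 and rate 5→15.
E[λ | data] = 21.2/15 = 1.413.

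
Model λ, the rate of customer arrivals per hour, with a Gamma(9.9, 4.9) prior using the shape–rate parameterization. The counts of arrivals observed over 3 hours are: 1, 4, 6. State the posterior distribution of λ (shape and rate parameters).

Total count ∑xᵢ = 11 over n = 3 hours.
Gamma is conjugate to the Poisson likelihood: posterior is Gamma(shape = 9.9+11 = 20.9, rate = 4.9+3 = 7.9).

Posterior: Gamma(shape=20.9, rate=7.9)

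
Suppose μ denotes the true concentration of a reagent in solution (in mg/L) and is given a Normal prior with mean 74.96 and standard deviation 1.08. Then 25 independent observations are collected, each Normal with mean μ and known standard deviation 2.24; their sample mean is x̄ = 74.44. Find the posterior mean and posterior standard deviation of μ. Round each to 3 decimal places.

With known σ, the Normal prior is conjugate. Weight on the data is w = (n/σ²)/(n/σ² + 1/τ₀²) = 4.98246/(4.98246+0.857339) = 0.85319.
Posterior mean = w·x̄ + (1−w)·μ₀ = 0.85319·74.44 + 0.14681·74.96 = 74.516. Posterior variance = 1/(4.98246+0.857339) = 0.171239, so SD = 0.414.

Posterior mean ≈ 74.516; posterior SD ≈ 0.414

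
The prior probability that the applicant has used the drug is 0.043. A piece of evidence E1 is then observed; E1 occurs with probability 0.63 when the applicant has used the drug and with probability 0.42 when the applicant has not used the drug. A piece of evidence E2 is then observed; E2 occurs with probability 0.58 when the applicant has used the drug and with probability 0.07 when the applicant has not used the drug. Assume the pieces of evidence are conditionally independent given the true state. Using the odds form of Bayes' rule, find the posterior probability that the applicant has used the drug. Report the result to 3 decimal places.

Prior odds = 0.043/(1−0.043) = 0.044932. In log-odds, ln(0.044932) = -3.1026.
Add log likelihood ratios: ln(1.5000) + ln(8.2857) = 2.5200.
Posterior log-odds = -0.58261, so posterior odds = exp(-0.58261) = 0.55844. Converting, P(H|E) = 0.55844/1.5584 = 0.358.

Posterior probability ≈ 0.358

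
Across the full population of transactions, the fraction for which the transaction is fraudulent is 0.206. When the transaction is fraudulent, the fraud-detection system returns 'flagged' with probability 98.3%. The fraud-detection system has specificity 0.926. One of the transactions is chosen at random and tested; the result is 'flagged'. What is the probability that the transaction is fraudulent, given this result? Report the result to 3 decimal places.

Let H be the event that the transaction is fraudulent. P(H) = 0.206, so P(¬H) = 0.794. With E the 'flagged' result, P(E|H) = 0.983 and P(E|¬H) = 0.074.
P(E) = 0.983·0.206 + 0.074·0.794 = 0.20250 + 0.058756 = 0.26125.
By Bayes' theorem, P(H|E) = 0.20250 / 0.26125 = 0.775.

P(H | E) ≈ 0.775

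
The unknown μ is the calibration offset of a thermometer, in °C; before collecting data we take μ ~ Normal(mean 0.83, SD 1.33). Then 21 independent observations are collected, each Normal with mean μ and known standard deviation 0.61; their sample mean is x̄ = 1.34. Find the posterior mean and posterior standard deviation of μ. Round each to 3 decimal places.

With known σ, the Normal prior is conjugate. Weight on the data is w = (n/σ²)/(n/σ² + 1/τ₀²) = 56.4364/(56.4364+0.565323) = 0.99008.
Posterior mean = w·x̄ + (1−w)·μ₀ = 0.99008·1.34 + 0.0099176·0.83 = 1.335. Posterior variance = 1/(56.4364+0.565323) = 0.0175433, so SD = 0.132.

Posterior mean ≈ 1.335; posterior SD ≈ 0.132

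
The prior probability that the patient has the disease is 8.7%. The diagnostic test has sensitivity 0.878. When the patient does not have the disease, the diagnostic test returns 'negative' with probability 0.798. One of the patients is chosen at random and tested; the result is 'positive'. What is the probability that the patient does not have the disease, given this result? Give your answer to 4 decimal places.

Let H be the event that the patient has the disease. P(H) = 0.087, so P(¬H) = 0.913. With E the 'positive' result, P(E|H) = 0.878 and P(E|¬H) = 0.202.
P(E) = 0.878·0.087 + 0.202·0.913 = 0.076386 + 0.18443 = 0.26081.
By Bayes' theorem, P(H|E) = 0.076386 / 0.26081 = 0.2929. Hence P(¬H|E) = 1 − 0.2929 = 0.7071.

P(¬H | E) ≈ 0.7071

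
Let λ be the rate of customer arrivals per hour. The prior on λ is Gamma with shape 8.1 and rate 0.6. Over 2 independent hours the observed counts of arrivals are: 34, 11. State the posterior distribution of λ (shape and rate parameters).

The Poisson likelihood adds the total count to the shape and the number of exposure periods to the rate. Here ∑xᵢ = 45 and n = 2, so shape 8.1→53.1 and rate 0.6→2.6.

Posterior: Gamma(shape=53.1, rate=2.6)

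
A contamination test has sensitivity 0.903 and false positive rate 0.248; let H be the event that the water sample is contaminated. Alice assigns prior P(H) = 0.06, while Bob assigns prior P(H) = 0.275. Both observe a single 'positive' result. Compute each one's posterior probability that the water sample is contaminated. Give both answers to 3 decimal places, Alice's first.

P('+'|H) = 0.903, P('+'|¬H) = 0.248.
Alice: numerator 0.903·0.06 = 0.054180; evidence = 0.054180+0.248·0.94 = 0.28730; posterior = 0.189.
Bob: numerator 0.903·0.275 = 0.24833; evidence = 0.24833+0.248·0.725 = 0.42812; posterior = 0.580.

Alice: 0.189; Bob: 0.580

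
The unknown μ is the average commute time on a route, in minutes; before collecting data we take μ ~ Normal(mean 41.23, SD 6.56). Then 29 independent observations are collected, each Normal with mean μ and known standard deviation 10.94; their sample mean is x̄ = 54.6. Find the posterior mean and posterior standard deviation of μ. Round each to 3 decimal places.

Prior precision 1/τ₀² = 1/6.56² = 0.0232377; data precision n/σ² = 29/10.94² = 0.242306.
Posterior precision = 0.0232377 + 0.242306 = 0.265543, giving posterior SD = 1/√0.265543 = 1.941.
Posterior mean = (0.0232377·41.23 + 0.242306·54.6) / 0.265543 = 53.430.

Posterior mean ≈ 53.430; posterior SD ≈ 1.941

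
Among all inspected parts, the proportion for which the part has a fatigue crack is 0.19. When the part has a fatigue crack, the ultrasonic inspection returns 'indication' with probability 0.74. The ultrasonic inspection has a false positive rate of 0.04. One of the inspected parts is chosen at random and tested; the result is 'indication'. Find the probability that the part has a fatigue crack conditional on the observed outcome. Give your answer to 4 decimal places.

P(H | E) ≈ 0.8127

Write H for 'the part has a fatigue crack'. Prior odds H:¬H = 0.19/0.81 = 0.23457. For the 'indication' outcome, the likelihood ratio is 0.74/0.04 = 18.500.
Posterior odds = 0.23457 × 18.500 = 4.3395, so P(H|E) = 4.3395/(1+4.3395) = 0.8127.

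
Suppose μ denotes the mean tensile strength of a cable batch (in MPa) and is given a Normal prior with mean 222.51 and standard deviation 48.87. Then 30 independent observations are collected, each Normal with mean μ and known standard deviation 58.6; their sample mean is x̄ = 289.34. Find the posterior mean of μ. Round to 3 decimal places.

Prior precision 1/τ₀² = 1/48.87² = 0.00041871; data precision n/σ² = 30/58.6² = 0.00873627.
Posterior precision = 0.00041871 + 0.00873627 = 0.00915498.
Posterior mean = (0.00041871·222.51 + 0.00873627·289.34) / 0.00915498 = 286.283.

Posterior mean ≈ 286.283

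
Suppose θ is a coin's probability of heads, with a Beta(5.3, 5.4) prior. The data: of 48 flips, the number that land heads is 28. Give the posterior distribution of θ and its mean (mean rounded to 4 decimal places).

Observing 28 successes and 20 failures updates Beta(5.3, 5.4) by adding the success and failure counts to the two shape parameters: α = 5.3+28 = 33.3, β = 5.4+20 = 25.4.
Posterior mean = α/(α+β) = 33.3/58.7 = 0.5673.

Posterior: Beta(33.3, 25.4); mean ≈ 0.5673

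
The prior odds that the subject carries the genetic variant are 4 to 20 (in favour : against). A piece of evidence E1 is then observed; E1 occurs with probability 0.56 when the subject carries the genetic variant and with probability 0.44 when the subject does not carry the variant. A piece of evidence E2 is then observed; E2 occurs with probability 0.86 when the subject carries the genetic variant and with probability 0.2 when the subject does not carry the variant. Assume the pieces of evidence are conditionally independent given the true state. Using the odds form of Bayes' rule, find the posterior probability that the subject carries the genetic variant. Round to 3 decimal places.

Prior odds = 4/20 = 0.20000. In log-odds, ln(0.20000) = -1.6094.
Add log likelihood ratios: ln(1.2727) + ln(4.3000) = 1.6998.
Posterior log-odds = 0.090339, so posterior odds = exp(0.090339) = 1.0945. Converting, P(H|E) = 1.0945/2.0945 = 0.523.

Posterior probability ≈ 0.523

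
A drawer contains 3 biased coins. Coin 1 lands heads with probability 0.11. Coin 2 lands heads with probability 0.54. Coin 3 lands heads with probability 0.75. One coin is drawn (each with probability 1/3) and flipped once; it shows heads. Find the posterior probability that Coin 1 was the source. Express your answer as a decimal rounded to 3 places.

Posterior probability ≈ 0.079

P(heads|C1) = 0.11; P(heads|C2) = 0.54; P(heads|C3) = 0.75.
Prior × likelihood for each source: 0.333333·0.11=0.03667, 0.333333·0.54=0.1800, 0.333333·0.75=0.2500. Summing gives P(heads) = 0.46667.
P(Coin 1 | heads) = 0.03667 / 0.46667 = 0.079.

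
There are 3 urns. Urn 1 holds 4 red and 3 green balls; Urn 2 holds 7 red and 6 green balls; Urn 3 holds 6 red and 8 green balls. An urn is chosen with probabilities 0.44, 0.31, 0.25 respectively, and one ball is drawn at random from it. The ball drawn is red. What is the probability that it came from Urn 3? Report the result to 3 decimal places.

Tabulate prior·likelihood by source: [1] prior 0.44, lik 0.5714, product 0.2514; [2] prior 0.31, lik 0.5385, product 0.1669; [3] prior 0.25, lik 0.4286, product 0.1071.
Normalizing constant = 0.52549; the posterior for Urn 3 is its product over the sum, 0.1071/0.52549 = 0.204.

Posterior probability ≈ 0.204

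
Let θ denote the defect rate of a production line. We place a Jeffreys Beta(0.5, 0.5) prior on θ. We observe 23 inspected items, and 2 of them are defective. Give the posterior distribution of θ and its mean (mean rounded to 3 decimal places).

Posterior: Beta(2.5, 21.5); mean ≈ 0.104

Observing 2 successes and 21 failures updates Beta(0.5, 0.5) by adding the success and failure counts to the two shape parameters: α = 0.5+2 = 2.5, β = 0.5+21 = 21.5.
Posterior mean = α/(α+β) = 2.5/24 = 0.104.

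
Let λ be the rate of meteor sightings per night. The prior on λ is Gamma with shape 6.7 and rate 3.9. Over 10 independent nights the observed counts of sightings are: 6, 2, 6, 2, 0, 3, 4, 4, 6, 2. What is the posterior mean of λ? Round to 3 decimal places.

Posterior mean ≈ 3.000

Total count ∑xᵢ = 35 over n = 10 nights.
Gamma is conjugate to the Poisson likelihood: posterior is Gamma(shape = 6.7+35 = 41.7, rate = 3.9+10 = 13.9).
Posterior mean = shape/rate = 41.7/13.9 = 3.000.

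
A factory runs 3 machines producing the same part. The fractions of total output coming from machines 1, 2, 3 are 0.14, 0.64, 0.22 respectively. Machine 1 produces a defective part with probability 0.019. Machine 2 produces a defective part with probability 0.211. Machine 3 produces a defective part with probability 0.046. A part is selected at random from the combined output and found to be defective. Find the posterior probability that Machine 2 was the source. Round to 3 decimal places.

Posterior probability ≈ 0.914

P(defective|M1) = 0.019; P(defective|M2) = 0.211; P(defective|M3) = 0.046.
Prior × likelihood for each source: 0.14·0.019=0.002660, 0.64·0.211=0.1350, 0.22·0.046=0.01012. Summing gives P(defective) = 0.14782.
P(Machine 2 | defective) = 0.1350 / 0.14782 = 0.914.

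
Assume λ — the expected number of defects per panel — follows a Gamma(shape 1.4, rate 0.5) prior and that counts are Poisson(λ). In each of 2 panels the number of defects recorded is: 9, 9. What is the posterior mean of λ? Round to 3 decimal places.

Posterior mean ≈ 7.760

Total count ∑xᵢ = 18 over n = 2 panels.
Gamma is conjugate to the Poisson likelihood: posterior is Gamma(shape = 1.4+18 = 19.4, rate = 0.5+2 = 2.5).
Posterior mean = shape/rate = 19.4/2.5 = 7.760.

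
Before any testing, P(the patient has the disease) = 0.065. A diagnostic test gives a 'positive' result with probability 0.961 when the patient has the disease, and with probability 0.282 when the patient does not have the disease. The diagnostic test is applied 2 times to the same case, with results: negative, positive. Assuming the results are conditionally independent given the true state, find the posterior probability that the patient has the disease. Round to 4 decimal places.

Posterior P(H) ≈ 0.0127

With H the event that the patient has the disease, the joint likelihood of the observed sequence is P(data|H) = 0.039·0.961 = 0.037479 and P(data|¬H) = 0.718·0.282 = 0.20248.
Bayes: P(H|data) = 0.065·0.037479 / (0.065·0.037479 + 0.935·0.20248) = 0.0024361/0.19175 = 0.0127.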